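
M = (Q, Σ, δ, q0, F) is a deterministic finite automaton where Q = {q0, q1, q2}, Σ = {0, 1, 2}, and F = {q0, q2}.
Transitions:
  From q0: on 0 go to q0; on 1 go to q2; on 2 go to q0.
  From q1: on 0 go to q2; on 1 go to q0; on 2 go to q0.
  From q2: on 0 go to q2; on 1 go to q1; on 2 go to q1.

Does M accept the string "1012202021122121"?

accepted

q0 --1--> q2
q2 --0--> q2
q2 --1--> q1
q1 --2--> q0
q0 --2--> q0
q0 --0--> q0
q0 --2--> q0
q0 --0--> q0
q0 --2--> q0
q0 --1--> q2
q2 --1--> q1
q1 --2--> q0
q0 --2--> q0
q0 --1--> q2
q2 --2--> q1
q1 --1--> q0
End in state q0, which is an accepting state.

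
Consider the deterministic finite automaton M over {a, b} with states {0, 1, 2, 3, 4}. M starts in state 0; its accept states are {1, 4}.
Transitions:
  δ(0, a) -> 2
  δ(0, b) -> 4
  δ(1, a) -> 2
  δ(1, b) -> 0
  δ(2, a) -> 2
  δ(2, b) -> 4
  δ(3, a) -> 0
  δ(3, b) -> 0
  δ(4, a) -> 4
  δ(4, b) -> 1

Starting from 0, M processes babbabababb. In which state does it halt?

0 --b--> 4
4 --a--> 4
4 --b--> 1
1 --b--> 0
0 --a--> 2
2 --b--> 4
4 --a--> 4
4 --b--> 1
1 --a--> 2
2 --b--> 4
4 --b--> 1

1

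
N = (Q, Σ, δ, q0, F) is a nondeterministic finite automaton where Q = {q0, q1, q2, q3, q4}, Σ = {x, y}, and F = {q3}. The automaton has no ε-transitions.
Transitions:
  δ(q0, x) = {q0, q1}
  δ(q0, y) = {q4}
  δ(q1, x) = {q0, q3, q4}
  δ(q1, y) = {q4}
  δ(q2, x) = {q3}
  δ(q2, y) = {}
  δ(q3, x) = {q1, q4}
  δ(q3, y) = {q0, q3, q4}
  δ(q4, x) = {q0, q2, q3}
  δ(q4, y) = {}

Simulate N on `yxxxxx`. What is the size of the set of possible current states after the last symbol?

Start: {q0}
read y: {q4}
read x: {q0, q2, q3}
read x: {q0, q1, q3, q4}
read x: {q0, q1, q2, q3, q4}
read x: {q0, q1, q2, q3, q4}
read x: {q0, q1, q2, q3, q4}
Final reachable set {q0, q1, q2, q3, q4} has 5 states.

5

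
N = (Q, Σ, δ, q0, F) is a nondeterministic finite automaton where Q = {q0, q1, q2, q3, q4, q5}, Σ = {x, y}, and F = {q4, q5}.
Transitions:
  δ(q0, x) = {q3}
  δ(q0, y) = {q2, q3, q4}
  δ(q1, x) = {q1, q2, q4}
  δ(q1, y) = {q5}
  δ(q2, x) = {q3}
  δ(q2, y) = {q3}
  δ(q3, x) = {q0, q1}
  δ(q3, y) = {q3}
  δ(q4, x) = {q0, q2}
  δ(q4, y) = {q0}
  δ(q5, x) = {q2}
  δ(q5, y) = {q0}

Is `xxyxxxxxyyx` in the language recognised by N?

Start: {q0}
read x: {q3}
read x: {q0, q1}
read y: {q2, q3, q4, q5}
read x: {q0, q1, q2, q3}
read x: {q0, q1, q2, q3, q4}
read x: {q0, q1, q2, q3, q4}
read x: {q0, q1, q2, q3, q4}
read x: {q0, q1, q2, q3, q4}
read y: {q0, q2, q3, q4, q5}
read y: {q0, q2, q3, q4}
read x: {q0, q1, q2, q3}
Reachable ∩ accepting = {} — empty.

rejected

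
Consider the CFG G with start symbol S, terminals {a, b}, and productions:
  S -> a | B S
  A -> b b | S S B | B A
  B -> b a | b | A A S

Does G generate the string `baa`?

yes

S ⇒ BS ⇒ baS ⇒ baa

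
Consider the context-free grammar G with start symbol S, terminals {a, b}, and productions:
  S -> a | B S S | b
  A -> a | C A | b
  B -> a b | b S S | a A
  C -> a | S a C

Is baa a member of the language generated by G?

no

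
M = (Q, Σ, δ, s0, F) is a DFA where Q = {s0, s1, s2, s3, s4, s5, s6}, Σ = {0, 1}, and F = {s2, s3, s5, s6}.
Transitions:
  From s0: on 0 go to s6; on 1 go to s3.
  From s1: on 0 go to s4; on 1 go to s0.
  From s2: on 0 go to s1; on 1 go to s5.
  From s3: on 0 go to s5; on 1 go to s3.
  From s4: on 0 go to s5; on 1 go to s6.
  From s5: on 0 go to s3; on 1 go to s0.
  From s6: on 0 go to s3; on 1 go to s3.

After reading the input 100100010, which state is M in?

s6

s0 --1--> s3
s3 --0--> s5
s5 --0--> s3
s3 --1--> s3
s3 --0--> s5
s5 --0--> s3
s3 --0--> s5
s5 --1--> s0
s0 --0--> s6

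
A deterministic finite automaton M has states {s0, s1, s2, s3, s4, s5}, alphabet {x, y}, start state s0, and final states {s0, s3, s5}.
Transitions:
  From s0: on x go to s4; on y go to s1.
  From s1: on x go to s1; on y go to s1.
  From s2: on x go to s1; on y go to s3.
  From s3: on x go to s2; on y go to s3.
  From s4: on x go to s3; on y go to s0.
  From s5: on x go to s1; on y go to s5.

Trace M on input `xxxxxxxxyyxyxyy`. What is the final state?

s1

s0 --x--> s4
s4 --x--> s3
s3 --x--> s2
s2 --x--> s1
s1 --x--> s1
s1 --x--> s1
s1 --x--> s1
s1 --x--> s1
s1 --y--> s1
s1 --y--> s1
s1 --x--> s1
s1 --y--> s1
s1 --x--> s1
s1 --y--> s1
s1 --y--> s1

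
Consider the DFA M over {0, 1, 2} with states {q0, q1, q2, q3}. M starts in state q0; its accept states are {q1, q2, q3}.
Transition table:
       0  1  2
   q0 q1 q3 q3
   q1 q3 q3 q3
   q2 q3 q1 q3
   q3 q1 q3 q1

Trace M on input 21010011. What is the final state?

q3

q0 --2--> q3
q3 --1--> q3
q3 --0--> q1
q1 --1--> q3
q3 --0--> q1
q1 --0--> q3
q3 --1--> q3
q3 --1--> q3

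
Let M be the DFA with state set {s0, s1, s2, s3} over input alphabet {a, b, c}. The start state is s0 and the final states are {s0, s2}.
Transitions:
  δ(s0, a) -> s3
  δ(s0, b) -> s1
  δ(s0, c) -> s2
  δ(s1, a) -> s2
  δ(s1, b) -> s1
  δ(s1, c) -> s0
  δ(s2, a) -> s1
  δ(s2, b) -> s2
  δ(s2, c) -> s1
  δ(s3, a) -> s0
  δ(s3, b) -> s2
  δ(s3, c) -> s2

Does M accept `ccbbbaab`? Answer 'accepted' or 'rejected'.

rejected

s0 --c--> s2
s2 --c--> s1
s1 --b--> s1
s1 --b--> s1
s1 --b--> s1
s1 --a--> s2
s2 --a--> s1
s1 --b--> s1
End in state s1, which is not an accepting state.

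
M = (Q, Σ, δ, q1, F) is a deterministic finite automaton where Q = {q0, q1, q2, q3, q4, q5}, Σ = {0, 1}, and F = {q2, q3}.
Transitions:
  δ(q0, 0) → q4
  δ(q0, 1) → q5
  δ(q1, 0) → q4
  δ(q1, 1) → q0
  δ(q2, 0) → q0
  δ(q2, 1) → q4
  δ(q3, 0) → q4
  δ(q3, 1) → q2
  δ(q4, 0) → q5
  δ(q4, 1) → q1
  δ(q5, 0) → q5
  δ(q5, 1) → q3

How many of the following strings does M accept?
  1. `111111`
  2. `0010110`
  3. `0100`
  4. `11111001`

1

`111111`: rejected
`0010110`: rejected
`0100`: rejected
`11111001`: accepted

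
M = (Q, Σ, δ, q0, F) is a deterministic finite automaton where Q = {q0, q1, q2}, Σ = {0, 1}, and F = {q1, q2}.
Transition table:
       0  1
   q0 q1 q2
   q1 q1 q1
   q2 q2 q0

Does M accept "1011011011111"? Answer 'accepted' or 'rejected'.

q0 --1--> q2
q2 --0--> q2
q2 --1--> q0
q0 --1--> q2
q2 --0--> q2
q2 --1--> q0
q0 --1--> q2
q2 --0--> q2
q2 --1--> q0
q0 --1--> q2
q2 --1--> q0
q0 --1--> q2
q2 --1--> q0
End in state q0, which is not an accepting state.

rejected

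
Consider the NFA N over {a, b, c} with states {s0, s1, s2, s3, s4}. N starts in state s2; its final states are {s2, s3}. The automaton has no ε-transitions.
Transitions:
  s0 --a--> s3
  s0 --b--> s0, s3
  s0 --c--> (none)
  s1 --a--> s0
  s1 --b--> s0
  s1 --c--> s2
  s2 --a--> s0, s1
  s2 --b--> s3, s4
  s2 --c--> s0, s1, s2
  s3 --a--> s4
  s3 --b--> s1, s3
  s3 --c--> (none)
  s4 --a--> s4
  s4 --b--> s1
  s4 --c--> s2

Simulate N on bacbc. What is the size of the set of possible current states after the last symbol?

Start: {s2}
read b: {s3, s4}
read a: {s4}
read c: {s2}
read b: {s3, s4}
read c: {s2}
Final reachable set {s2} has 1 state.

1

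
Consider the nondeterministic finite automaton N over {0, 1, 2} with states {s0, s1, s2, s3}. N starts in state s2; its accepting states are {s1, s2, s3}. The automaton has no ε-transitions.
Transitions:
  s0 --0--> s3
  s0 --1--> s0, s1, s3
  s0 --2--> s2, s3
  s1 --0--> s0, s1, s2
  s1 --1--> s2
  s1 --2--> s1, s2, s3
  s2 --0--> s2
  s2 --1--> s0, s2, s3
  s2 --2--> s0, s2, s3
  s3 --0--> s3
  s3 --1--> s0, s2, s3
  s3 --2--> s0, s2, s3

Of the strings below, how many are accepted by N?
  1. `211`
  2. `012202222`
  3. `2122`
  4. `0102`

4

`211`: accepted
`012202222`: accepted
`2122`: accepted
`0102`: accepted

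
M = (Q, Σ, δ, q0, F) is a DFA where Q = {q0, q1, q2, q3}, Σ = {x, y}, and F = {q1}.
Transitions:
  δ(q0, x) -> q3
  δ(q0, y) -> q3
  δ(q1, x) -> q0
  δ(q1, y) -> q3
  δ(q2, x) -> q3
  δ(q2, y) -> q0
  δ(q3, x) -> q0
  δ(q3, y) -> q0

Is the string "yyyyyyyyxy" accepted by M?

rejected

q0 --y--> q3
q3 --y--> q0
q0 --y--> q3
q3 --y--> q0
q0 --y--> q3
q3 --y--> q0
q0 --y--> q3
q3 --y--> q0
q0 --x--> q3
q3 --y--> q0
End in state q0, which is not an accepting state.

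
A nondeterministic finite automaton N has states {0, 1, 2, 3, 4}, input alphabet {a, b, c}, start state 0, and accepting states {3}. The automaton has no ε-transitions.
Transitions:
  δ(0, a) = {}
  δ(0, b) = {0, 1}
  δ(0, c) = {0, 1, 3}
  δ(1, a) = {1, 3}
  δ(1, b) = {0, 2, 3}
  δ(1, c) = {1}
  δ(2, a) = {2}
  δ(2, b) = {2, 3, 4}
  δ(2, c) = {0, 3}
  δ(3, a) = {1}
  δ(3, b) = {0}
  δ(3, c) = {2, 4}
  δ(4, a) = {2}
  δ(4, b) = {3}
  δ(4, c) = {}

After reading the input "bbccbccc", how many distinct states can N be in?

5

Start: {0}
read b: {0, 1}
read b: {0, 1, 2, 3}
read c: {0, 1, 2, 3, 4}
read c: {0, 1, 2, 3, 4}
read b: {0, 1, 2, 3, 4}
read c: {0, 1, 2, 3, 4}
read c: {0, 1, 2, 3, 4}
read c: {0, 1, 2, 3, 4}
Final reachable set {0, 1, 2, 3, 4} has 5 states.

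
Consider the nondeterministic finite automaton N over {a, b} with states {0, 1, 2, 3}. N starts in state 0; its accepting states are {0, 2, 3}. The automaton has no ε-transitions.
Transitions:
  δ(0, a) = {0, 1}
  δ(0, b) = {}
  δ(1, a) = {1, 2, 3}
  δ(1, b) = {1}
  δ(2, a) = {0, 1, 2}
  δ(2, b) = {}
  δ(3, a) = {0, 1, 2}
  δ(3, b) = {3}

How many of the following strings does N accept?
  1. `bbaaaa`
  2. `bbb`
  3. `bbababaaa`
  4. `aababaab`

`bbaaaa`: rejected
`bbb`: rejected
`bbababaaa`: rejected
`aababaab`: accepted

1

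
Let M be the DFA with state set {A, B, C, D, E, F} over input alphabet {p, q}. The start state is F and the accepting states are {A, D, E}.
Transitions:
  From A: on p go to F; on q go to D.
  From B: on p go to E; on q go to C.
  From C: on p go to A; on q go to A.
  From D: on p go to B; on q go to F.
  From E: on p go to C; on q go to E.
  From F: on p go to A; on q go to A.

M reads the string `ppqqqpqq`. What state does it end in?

F

F --p--> A
A --p--> F
F --q--> A
A --q--> D
D --q--> F
F --p--> A
A --q--> D
D --q--> F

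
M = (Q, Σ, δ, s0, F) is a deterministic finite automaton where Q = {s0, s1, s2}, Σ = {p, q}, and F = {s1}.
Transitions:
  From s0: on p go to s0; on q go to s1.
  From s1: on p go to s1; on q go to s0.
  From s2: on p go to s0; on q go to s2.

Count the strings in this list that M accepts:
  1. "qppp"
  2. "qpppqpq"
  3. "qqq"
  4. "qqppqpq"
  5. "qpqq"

4

"qppp": accepted
"qpppqpq": accepted
"qqq": accepted
"qqppqpq": rejected
"qpqq": accepted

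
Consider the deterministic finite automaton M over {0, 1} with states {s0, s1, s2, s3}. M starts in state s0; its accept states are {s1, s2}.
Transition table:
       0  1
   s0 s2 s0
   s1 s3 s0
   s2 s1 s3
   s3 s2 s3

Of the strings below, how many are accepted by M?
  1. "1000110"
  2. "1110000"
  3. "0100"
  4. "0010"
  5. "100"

5

"1000110": accepted
"1110000": accepted
"0100": accepted
"0010": accepted
"100": accepted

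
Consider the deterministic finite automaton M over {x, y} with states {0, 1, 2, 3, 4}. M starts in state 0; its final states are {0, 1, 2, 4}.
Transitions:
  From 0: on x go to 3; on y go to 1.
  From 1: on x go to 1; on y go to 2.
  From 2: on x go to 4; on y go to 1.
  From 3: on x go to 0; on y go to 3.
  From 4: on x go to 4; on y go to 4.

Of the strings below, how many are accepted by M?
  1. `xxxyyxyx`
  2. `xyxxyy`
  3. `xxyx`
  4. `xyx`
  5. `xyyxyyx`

4

`xxxyyxyx`: accepted
`xyxxyy`: rejected
`xxyx`: accepted
`xyx`: accepted
`xyyxyyx`: accepted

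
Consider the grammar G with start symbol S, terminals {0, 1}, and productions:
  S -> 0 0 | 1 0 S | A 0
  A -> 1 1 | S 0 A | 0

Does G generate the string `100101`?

no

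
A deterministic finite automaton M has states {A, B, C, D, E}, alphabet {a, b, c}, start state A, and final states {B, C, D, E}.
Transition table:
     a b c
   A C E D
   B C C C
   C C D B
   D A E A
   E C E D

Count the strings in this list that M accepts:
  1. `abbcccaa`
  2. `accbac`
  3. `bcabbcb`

3

`abbcccaa`: accepted
`accbac`: accepted
`bcabbcb`: accepted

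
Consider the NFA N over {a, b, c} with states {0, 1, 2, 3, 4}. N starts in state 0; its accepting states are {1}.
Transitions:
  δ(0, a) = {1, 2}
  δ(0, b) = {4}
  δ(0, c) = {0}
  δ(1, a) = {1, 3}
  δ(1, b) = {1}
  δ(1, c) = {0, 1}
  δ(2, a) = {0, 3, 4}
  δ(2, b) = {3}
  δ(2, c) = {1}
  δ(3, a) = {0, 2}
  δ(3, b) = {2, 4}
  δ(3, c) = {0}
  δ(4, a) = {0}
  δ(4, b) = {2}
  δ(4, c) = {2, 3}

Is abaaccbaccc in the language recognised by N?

Start: {0}
read a: {1, 2}
read b: {1, 3}
read a: {0, 1, 2, 3}
read a: {0, 1, 2, 3, 4}
read c: {0, 1, 2, 3}
read c: {0, 1}
read b: {1, 4}
read a: {0, 1, 3}
read c: {0, 1}
read c: {0, 1}
read c: {0, 1}
Reachable ∩ accepting = {1} — nonempty.

accepted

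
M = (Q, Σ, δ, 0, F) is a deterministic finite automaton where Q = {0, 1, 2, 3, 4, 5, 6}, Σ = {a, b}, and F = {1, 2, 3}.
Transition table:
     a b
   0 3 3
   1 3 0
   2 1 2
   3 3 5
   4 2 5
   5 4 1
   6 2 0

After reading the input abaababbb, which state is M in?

5

0 --a--> 3
3 --b--> 5
5 --a--> 4
4 --a--> 2
2 --b--> 2
2 --a--> 1
1 --b--> 0
0 --b--> 3
3 --b--> 5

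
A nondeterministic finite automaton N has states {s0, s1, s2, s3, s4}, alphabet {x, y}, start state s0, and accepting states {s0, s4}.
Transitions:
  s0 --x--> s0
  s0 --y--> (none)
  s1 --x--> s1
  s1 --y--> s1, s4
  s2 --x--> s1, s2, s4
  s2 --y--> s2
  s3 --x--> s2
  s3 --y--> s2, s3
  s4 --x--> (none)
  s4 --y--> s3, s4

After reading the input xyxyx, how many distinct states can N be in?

0

Start: {s0}
read x: {s0}
read y: {}
The reachable set is empty and stays empty for the remaining 3 symbols.
Final reachable set {} has 0 states.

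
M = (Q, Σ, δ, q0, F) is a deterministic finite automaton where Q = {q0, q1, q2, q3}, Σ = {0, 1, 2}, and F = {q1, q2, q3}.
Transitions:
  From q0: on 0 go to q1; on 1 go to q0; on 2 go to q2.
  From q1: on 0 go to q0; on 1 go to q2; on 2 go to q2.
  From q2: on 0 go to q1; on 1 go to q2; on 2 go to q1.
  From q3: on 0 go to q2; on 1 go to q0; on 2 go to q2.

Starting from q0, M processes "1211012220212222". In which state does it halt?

q0 --1--> q0
q0 --2--> q2
q2 --1--> q2
q2 --1--> q2
q2 --0--> q1
q1 --1--> q2
q2 --2--> q1
q1 --2--> q2
q2 --2--> q1
q1 --0--> q0
q0 --2--> q2
q2 --1--> q2
q2 --2--> q1
q1 --2--> q2
q2 --2--> q1
q1 --2--> q2

q2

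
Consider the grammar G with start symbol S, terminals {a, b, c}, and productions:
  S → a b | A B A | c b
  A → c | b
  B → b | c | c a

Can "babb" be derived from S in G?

no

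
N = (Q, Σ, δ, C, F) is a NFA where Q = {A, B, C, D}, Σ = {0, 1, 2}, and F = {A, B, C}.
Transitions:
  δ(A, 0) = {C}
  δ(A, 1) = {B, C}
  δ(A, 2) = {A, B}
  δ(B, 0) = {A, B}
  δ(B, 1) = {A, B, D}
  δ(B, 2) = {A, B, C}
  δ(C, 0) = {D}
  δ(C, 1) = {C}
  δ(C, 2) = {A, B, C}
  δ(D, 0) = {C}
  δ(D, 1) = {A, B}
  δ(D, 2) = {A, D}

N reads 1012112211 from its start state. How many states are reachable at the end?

4

Start: {C}
read 1: {C}
read 0: {D}
read 1: {A, B}
read 2: {A, B, C}
read 1: {A, B, C, D}
read 1: {A, B, C, D}
read 2: {A, B, C, D}
read 2: {A, B, C, D}
read 1: {A, B, C, D}
read 1: {A, B, C, D}
Final reachable set {A, B, C, D} has 4 states.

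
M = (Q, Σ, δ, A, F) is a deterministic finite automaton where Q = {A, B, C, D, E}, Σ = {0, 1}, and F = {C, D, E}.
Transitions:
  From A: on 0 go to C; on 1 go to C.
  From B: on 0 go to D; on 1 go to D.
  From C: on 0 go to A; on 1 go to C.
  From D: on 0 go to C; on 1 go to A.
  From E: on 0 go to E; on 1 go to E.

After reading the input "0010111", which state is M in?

A --0--> C
C --0--> A
A --1--> C
C --0--> A
A --1--> C
C --1--> C
C --1--> C

C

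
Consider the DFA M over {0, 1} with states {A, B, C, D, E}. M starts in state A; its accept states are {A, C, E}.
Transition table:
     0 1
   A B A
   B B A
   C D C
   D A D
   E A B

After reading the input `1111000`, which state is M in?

A --1--> A
A --1--> A
A --1--> A
A --1--> A
A --0--> B
B --0--> B
B --0--> B

B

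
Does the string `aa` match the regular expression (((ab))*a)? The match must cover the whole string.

No split of aa into u·v has ((ab))* matching u and a matching v.

no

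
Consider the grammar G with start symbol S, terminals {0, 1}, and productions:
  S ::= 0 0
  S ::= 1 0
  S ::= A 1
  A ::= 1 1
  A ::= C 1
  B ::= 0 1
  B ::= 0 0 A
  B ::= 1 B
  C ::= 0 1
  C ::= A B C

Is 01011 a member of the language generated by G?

no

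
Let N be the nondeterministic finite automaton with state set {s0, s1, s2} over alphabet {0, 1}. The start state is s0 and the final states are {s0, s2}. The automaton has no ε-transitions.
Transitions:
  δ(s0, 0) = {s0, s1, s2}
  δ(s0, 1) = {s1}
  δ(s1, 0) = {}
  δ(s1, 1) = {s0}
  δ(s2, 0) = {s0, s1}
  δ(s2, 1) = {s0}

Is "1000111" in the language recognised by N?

Start: {s0}
read 1: {s1}
read 0: {}
The reachable set is empty and stays empty for the remaining 5 symbols.
Reachable ∩ accepting = {} — empty.

rejected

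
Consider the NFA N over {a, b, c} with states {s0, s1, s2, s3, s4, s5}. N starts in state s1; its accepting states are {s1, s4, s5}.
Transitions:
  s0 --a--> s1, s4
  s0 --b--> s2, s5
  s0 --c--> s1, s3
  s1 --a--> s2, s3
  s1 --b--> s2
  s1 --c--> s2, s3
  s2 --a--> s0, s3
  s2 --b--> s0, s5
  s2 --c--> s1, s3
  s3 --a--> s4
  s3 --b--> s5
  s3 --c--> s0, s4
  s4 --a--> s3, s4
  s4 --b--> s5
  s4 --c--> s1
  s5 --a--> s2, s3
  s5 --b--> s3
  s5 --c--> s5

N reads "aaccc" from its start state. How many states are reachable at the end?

Start: {s1}
read a: {s2, s3}
read a: {s0, s3, s4}
read c: {s0, s1, s3, s4}
read c: {s0, s1, s2, s3, s4}
read c: {s0, s1, s2, s3, s4}
Final reachable set {s0, s1, s2, s3, s4} has 5 states.

5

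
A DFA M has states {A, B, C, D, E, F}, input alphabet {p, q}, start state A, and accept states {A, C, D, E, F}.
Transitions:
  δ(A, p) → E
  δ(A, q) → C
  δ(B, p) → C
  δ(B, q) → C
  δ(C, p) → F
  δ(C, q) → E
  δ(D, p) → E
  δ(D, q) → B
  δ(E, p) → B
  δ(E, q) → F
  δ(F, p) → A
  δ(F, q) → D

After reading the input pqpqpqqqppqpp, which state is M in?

A

A --p--> E
E --q--> F
F --p--> A
A --q--> C
C --p--> F
F --q--> D
D --q--> B
B --q--> C
C --p--> F
F --p--> A
A --q--> C
C --p--> F
F --p--> A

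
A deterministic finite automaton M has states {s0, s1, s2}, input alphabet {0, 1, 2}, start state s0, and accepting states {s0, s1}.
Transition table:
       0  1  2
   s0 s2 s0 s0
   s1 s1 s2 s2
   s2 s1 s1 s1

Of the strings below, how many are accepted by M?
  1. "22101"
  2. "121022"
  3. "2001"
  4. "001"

1

"22101": accepted
"121022": rejected
"2001": rejected
"001": rejected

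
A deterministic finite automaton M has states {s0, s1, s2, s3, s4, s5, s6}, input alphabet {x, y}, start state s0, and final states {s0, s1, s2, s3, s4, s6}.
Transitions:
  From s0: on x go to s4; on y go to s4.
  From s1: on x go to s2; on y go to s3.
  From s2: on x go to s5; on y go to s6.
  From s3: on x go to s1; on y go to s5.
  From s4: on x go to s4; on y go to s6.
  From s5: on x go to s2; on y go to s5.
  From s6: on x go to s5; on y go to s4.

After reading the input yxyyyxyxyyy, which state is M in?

s0 --y--> s4
s4 --x--> s4
s4 --y--> s6
s6 --y--> s4
s4 --y--> s6
s6 --x--> s5
s5 --y--> s5
s5 --x--> s2
s2 --y--> s6
s6 --y--> s4
s4 --y--> s6

s6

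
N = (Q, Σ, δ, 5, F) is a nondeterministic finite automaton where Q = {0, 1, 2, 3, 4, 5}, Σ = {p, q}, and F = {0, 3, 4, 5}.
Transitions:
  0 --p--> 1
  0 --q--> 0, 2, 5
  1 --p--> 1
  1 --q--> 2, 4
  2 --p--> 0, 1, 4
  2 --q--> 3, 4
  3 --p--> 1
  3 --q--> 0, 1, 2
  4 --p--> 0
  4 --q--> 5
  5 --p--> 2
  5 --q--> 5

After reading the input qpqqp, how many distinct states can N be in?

4

Start: {5}
read q: {5}
read p: {2}
read q: {3, 4}
read q: {0, 1, 2, 5}
read p: {0, 1, 2, 4}
Final reachable set {0, 1, 2, 4} has 4 states.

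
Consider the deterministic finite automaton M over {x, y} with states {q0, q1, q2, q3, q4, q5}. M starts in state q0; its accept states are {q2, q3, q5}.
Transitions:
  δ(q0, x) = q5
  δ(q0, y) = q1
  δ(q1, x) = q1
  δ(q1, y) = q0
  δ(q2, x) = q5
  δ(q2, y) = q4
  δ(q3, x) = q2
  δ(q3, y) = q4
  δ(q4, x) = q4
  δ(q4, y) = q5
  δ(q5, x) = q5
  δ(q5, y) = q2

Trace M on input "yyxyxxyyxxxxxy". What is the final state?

q0 --y--> q1
q1 --y--> q0
q0 --x--> q5
q5 --y--> q2
q2 --x--> q5
q5 --x--> q5
q5 --y--> q2
q2 --y--> q4
q4 --x--> q4
q4 --x--> q4
q4 --x--> q4
q4 --x--> q4
q4 --x--> q4
q4 --y--> q5

q5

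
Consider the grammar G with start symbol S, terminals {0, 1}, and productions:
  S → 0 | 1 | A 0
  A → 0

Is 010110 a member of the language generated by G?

no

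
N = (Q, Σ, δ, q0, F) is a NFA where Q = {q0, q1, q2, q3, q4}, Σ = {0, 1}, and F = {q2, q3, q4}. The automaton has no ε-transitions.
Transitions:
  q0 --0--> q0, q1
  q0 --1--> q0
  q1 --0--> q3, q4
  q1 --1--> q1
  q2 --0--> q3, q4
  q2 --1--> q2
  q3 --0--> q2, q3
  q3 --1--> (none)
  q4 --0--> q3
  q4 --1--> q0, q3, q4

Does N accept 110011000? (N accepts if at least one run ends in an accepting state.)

Start: {q0}
read 1: {q0}
read 1: {q0}
read 0: {q0, q1}
read 0: {q0, q1, q3, q4}
read 1: {q0, q1, q3, q4}
read 1: {q0, q1, q3, q4}
read 0: {q0, q1, q2, q3, q4}
read 0: {q0, q1, q2, q3, q4}
read 0: {q0, q1, q2, q3, q4}
Reachable ∩ accepting = {q2, q3, q4} — nonempty.

accepted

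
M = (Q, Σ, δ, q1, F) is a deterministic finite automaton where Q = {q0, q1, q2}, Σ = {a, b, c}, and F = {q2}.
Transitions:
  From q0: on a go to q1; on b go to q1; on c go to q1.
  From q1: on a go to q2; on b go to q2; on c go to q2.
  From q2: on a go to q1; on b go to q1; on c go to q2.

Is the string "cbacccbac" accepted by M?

q1 --c--> q2
q2 --b--> q1
q1 --a--> q2
q2 --c--> q2
q2 --c--> q2
q2 --c--> q2
q2 --b--> q1
q1 --a--> q2
q2 --c--> q2
End in state q2, which is an accepting state.

accepted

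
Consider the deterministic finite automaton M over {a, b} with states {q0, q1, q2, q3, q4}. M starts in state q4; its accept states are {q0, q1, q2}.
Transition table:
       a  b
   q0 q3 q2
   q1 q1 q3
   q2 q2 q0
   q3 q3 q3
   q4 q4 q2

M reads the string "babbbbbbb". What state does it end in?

q0

q4 --b--> q2
q2 --a--> q2
q2 --b--> q0
q0 --b--> q2
q2 --b--> q0
q0 --b--> q2
q2 --b--> q0
q0 --b--> q2
q2 --b--> q0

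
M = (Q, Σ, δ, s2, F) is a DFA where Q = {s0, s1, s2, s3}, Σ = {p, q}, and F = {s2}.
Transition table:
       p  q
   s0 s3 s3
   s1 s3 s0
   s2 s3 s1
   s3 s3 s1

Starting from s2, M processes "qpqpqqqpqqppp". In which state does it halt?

s3

s2 --q--> s1
s1 --p--> s3
s3 --q--> s1
s1 --p--> s3
s3 --q--> s1
s1 --q--> s0
s0 --q--> s3
s3 --p--> s3
s3 --q--> s1
s1 --q--> s0
s0 --p--> s3
s3 --p--> s3
s3 --p--> s3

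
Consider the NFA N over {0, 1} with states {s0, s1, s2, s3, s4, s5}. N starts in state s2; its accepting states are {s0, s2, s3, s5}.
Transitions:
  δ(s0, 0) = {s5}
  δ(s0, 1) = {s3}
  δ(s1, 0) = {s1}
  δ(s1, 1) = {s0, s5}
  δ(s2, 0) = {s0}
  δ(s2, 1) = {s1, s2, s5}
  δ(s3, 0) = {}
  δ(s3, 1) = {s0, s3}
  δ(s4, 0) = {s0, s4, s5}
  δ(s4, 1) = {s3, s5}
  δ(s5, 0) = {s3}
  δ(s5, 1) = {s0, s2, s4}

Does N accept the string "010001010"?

Start: {s2}
read 0: {s0}
read 1: {s3}
read 0: {}
The reachable set is empty and stays empty for the remaining 6 symbols.
Reachable ∩ accepting = {} — empty.

rejected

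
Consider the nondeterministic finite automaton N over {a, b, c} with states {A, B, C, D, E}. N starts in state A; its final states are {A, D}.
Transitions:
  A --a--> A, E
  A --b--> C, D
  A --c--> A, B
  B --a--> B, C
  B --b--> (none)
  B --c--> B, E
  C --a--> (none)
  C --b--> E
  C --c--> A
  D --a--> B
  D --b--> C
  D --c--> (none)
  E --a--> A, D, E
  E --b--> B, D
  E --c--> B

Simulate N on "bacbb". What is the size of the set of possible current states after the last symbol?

Start: {A}
read b: {C, D}
read a: {B}
read c: {B, E}
read b: {B, D}
read b: {C}
Final reachable set {C} has 1 state.

1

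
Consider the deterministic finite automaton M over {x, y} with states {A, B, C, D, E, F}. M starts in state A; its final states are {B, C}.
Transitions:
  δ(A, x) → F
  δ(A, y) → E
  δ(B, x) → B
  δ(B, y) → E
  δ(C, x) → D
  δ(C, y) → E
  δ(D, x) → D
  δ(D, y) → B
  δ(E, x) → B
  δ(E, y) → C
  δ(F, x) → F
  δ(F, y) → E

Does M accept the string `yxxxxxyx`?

accepted

A --y--> E
E --x--> B
B --x--> B
B --x--> B
B --x--> B
B --x--> B
B --y--> E
E --x--> B
End in state B, which is an accepting state.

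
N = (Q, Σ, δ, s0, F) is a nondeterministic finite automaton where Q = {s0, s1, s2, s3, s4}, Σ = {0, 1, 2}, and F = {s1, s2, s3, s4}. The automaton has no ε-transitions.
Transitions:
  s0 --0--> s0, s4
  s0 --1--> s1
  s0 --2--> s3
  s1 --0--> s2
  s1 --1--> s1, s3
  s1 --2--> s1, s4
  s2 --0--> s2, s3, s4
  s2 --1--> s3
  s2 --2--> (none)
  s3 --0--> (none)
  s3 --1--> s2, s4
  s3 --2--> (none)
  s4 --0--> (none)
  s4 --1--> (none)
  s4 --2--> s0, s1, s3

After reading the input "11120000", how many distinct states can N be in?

4

Start: {s0}
read 1: {s1}
read 1: {s1, s3}
read 1: {s1, s2, s3, s4}
read 2: {s0, s1, s3, s4}
read 0: {s0, s2, s4}
read 0: {s0, s2, s3, s4}
read 0: {s0, s2, s3, s4}
read 0: {s0, s2, s3, s4}
Final reachable set {s0, s2, s3, s4} has 4 states.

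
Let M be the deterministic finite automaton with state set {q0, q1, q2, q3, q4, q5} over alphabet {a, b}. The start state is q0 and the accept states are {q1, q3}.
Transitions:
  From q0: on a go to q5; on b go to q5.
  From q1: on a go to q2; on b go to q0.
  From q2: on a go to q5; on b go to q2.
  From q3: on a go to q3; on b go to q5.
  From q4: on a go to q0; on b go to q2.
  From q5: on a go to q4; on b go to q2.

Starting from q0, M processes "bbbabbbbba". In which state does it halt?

q5

q0 --b--> q5
q5 --b--> q2
q2 --b--> q2
q2 --a--> q5
q5 --b--> q2
q2 --b--> q2
q2 --b--> q2
q2 --b--> q2
q2 --b--> q2
q2 --a--> q5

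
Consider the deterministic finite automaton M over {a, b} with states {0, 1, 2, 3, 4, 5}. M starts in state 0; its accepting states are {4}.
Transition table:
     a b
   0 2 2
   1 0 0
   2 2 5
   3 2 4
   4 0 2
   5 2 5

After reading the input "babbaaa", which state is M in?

0 --b--> 2
2 --a--> 2
2 --b--> 5
5 --b--> 5
5 --a--> 2
2 --a--> 2
2 --a--> 2

2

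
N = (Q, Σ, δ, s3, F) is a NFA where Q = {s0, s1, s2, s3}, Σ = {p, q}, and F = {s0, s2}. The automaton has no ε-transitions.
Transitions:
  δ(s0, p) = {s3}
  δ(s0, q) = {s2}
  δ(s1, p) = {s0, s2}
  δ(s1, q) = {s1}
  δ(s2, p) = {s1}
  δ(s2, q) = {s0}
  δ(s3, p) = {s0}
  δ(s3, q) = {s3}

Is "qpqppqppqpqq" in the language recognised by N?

Start: {s3}
read q: {s3}
read p: {s0}
read q: {s2}
read p: {s1}
read p: {s0, s2}
read q: {s0, s2}
read p: {s1, s3}
read p: {s0, s2}
read q: {s0, s2}
read p: {s1, s3}
read q: {s1, s3}
read q: {s1, s3}
Reachable ∩ accepting = {} — empty.

rejected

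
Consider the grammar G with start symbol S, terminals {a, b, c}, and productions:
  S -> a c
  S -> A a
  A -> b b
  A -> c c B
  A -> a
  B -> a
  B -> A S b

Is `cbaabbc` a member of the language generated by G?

no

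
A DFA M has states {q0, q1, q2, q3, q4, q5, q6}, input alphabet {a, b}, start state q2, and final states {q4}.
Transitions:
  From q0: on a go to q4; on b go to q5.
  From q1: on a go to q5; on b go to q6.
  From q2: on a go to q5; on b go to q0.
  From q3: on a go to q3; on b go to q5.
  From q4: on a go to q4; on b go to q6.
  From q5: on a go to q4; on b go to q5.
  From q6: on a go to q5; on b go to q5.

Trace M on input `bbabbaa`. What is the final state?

q4

q2 --b--> q0
q0 --b--> q5
q5 --a--> q4
q4 --b--> q6
q6 --b--> q5
q5 --a--> q4
q4 --a--> q4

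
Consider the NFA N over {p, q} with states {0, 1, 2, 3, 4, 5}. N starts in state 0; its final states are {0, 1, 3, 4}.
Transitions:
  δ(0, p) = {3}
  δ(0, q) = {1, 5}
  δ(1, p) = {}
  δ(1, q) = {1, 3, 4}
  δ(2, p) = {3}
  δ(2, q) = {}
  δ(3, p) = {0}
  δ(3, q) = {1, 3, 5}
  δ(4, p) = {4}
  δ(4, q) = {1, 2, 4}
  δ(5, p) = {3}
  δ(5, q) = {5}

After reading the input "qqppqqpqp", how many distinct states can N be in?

3

Start: {0}
read q: {1, 5}
read q: {1, 3, 4, 5}
read p: {0, 3, 4}
read p: {0, 3, 4}
read q: {1, 2, 3, 4, 5}
read q: {1, 2, 3, 4, 5}
read p: {0, 3, 4}
read q: {1, 2, 3, 4, 5}
read p: {0, 3, 4}
Final reachable set {0, 3, 4} has 3 states.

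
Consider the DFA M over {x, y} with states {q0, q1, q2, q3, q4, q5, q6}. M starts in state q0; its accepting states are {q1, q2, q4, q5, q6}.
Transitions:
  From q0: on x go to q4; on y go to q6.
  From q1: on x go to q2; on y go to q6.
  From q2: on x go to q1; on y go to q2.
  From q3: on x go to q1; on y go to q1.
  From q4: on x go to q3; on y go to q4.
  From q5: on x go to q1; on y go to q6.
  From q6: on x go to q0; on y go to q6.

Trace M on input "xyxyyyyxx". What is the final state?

q0 --x--> q4
q4 --y--> q4
q4 --x--> q3
q3 --y--> q1
q1 --y--> q6
q6 --y--> q6
q6 --y--> q6
q6 --x--> q0
q0 --x--> q4

q4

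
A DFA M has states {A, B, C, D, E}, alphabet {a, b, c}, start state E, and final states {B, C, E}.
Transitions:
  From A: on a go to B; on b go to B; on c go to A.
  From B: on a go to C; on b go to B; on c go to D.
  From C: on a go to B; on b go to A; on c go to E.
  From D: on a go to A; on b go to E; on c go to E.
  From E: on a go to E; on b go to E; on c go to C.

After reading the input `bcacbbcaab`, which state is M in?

E --b--> E
E --c--> C
C --a--> B
B --c--> D
D --b--> E
E --b--> E
E --c--> C
C --a--> B
B --a--> C
C --b--> A

A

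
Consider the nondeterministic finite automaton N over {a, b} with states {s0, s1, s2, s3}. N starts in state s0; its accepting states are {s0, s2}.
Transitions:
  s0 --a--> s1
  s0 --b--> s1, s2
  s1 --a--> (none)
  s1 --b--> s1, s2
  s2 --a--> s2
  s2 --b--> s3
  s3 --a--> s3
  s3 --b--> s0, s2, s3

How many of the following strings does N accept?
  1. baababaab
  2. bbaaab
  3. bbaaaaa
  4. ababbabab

baababaab: accepted
bbaaab: accepted
bbaaaaa: accepted
ababbabab: accepted

4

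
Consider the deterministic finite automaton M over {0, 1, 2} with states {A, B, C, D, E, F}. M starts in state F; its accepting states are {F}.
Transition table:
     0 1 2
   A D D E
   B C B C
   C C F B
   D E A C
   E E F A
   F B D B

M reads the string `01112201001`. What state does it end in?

F --0--> B
B --1--> B
B --1--> B
B --1--> B
B --2--> C
C --2--> B
B --0--> C
C --1--> F
F --0--> B
B --0--> C
C --1--> F

F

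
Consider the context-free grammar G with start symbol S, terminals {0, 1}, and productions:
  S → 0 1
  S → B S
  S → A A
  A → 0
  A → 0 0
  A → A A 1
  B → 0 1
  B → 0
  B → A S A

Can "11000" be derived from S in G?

no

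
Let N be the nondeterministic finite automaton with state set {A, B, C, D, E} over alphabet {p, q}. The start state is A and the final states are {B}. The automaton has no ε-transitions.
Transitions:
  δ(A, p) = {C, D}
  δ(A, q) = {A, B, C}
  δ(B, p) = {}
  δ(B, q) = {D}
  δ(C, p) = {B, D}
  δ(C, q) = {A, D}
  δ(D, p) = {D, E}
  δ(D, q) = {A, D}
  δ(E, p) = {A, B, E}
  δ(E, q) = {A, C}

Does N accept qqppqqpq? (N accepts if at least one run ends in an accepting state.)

Start: {A}
read q: {A, B, C}
read q: {A, B, C, D}
read p: {B, C, D, E}
read p: {A, B, D, E}
read q: {A, B, C, D}
read q: {A, B, C, D}
read p: {B, C, D, E}
read q: {A, C, D}
Reachable ∩ accepting = {} — empty.

rejected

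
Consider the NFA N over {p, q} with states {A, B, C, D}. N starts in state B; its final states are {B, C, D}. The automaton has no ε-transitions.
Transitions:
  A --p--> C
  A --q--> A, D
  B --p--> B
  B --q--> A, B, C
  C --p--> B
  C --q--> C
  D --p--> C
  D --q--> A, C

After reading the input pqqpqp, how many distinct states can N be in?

Start: {B}
read p: {B}
read q: {A, B, C}
read q: {A, B, C, D}
read p: {B, C}
read q: {A, B, C}
read p: {B, C}
Final reachable set {B, C} has 2 states.

2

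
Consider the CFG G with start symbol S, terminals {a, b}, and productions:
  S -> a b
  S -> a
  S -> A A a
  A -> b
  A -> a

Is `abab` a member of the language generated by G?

no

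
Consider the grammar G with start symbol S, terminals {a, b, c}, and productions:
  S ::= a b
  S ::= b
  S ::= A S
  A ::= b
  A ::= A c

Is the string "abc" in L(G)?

no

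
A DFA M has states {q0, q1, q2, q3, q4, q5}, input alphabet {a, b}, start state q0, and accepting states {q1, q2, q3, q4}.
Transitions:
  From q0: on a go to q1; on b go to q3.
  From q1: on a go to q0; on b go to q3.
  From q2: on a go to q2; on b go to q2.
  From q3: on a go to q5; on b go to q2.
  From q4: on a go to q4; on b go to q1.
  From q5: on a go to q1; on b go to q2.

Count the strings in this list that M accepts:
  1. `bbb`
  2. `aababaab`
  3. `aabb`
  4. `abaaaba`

`bbb`: accepted
`aababaab`: accepted
`aabb`: accepted
`abaaaba`: rejected

3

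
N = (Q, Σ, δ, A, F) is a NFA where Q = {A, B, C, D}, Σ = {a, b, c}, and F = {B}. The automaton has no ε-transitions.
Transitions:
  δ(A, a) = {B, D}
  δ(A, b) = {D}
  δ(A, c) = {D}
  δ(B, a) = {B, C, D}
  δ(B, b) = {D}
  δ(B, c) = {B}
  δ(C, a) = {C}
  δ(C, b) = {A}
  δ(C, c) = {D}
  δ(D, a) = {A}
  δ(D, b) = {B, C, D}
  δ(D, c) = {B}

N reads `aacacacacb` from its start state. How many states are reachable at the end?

3

Start: {A}
read a: {B, D}
read a: {A, B, C, D}
read c: {B, D}
read a: {A, B, C, D}
read c: {B, D}
read a: {A, B, C, D}
read c: {B, D}
read a: {A, B, C, D}
read c: {B, D}
read b: {B, C, D}
Final reachable set {B, C, D} has 3 states.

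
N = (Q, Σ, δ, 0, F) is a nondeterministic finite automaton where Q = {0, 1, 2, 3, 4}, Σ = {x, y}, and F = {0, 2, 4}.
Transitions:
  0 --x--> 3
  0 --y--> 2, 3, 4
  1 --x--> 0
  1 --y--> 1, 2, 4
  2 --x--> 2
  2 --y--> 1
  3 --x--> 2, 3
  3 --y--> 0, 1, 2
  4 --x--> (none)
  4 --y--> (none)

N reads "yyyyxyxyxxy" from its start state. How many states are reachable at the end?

3

Start: {0}
read y: {2, 3, 4}
read y: {0, 1, 2}
read y: {1, 2, 3, 4}
read y: {0, 1, 2, 4}
read x: {0, 2, 3}
read y: {0, 1, 2, 3, 4}
read x: {0, 2, 3}
read y: {0, 1, 2, 3, 4}
read x: {0, 2, 3}
read x: {2, 3}
read y: {0, 1, 2}
Final reachable set {0, 1, 2} has 3 states.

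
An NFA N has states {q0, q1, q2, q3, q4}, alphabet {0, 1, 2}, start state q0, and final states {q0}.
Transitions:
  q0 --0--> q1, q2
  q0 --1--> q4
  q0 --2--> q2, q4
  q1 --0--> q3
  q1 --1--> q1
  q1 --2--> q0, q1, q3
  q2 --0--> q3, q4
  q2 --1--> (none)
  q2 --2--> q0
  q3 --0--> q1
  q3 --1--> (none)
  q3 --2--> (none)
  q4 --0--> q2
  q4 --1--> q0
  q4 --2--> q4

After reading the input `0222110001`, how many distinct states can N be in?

Start: {q0}
read 0: {q1, q2}
read 2: {q0, q1, q3}
read 2: {q0, q1, q2, q3, q4}
read 2: {q0, q1, q2, q3, q4}
read 1: {q0, q1, q4}
read 1: {q0, q1, q4}
read 0: {q1, q2, q3}
read 0: {q1, q3, q4}
read 0: {q1, q2, q3}
read 1: {q1}
Final reachable set {q1} has 1 state.

1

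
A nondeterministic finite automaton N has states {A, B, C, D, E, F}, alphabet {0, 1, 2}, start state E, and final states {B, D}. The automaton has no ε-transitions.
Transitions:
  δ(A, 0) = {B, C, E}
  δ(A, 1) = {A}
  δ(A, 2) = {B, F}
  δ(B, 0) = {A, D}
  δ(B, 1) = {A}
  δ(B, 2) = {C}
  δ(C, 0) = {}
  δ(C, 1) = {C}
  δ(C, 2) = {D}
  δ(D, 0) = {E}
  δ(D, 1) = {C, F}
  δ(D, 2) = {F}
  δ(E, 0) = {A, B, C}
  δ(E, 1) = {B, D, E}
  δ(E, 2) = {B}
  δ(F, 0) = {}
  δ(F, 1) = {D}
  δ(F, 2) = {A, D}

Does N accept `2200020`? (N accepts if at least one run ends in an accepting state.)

rejected

Start: {E}
read 2: {B}
read 2: {C}
read 0: {}
The reachable set is empty and stays empty for the remaining 4 symbols.
Reachable ∩ accepting = {} — empty.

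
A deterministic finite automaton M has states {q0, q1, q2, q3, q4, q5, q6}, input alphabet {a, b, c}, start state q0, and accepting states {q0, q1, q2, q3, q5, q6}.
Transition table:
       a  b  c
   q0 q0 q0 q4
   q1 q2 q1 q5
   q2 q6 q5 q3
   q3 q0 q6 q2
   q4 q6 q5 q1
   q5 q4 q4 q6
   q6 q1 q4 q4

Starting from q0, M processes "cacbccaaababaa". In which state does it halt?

q6

q0 --c--> q4
q4 --a--> q6
q6 --c--> q4
q4 --b--> q5
q5 --c--> q6
q6 --c--> q4
q4 --a--> q6
q6 --a--> q1
q1 --a--> q2
q2 --b--> q5
q5 --a--> q4
q4 --b--> q5
q5 --a--> q4
q4 --a--> q6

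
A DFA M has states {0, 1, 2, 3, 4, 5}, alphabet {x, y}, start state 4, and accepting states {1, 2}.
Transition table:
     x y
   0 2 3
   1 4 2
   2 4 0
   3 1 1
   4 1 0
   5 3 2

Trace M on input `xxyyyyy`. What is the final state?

0

4 --x--> 1
1 --x--> 4
4 --y--> 0
0 --y--> 3
3 --y--> 1
1 --y--> 2
2 --y--> 0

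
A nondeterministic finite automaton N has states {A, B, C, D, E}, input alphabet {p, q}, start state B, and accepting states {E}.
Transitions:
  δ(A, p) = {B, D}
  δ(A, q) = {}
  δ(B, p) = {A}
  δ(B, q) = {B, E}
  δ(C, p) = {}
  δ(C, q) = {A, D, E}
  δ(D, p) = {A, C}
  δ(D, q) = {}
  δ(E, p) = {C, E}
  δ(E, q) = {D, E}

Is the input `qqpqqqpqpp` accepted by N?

Start: {B}
read q: {B, E}
read q: {B, D, E}
read p: {A, C, E}
read q: {A, D, E}
read q: {D, E}
read q: {D, E}
read p: {A, C, E}
read q: {A, D, E}
read p: {A, B, C, D, E}
read p: {A, B, C, D, E}
Reachable ∩ accepting = {E} — nonempty.

accepted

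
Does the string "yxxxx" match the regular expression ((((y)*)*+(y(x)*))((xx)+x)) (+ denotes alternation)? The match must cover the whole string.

Split as yxx·xx: (((y)*)*+(y(x)*)) matches yxx and ((xx)+x) matches xx.

yes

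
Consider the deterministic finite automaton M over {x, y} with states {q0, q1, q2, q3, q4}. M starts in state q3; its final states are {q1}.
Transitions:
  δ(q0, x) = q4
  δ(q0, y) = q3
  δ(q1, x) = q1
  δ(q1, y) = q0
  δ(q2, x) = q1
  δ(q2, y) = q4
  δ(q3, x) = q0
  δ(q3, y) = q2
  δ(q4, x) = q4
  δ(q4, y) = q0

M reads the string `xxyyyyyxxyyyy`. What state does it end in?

q3 --x--> q0
q0 --x--> q4
q4 --y--> q0
q0 --y--> q3
q3 --y--> q2
q2 --y--> q4
q4 --y--> q0
q0 --x--> q4
q4 --x--> q4
q4 --y--> q0
q0 --y--> q3
q3 --y--> q2
q2 --y--> q4

q4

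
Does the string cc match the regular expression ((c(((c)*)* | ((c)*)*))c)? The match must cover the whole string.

yes

Split as c·c: (c(((c)*)*|((c)*)*)) matches c and c matches c.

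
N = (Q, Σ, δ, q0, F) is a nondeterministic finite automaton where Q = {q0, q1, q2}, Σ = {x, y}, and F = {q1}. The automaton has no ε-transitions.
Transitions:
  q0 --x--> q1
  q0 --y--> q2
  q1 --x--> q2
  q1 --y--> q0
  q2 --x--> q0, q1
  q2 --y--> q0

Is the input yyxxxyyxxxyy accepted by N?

Start: {q0}
read y: {q2}
read y: {q0}
read x: {q1}
read x: {q2}
read x: {q0, q1}
read y: {q0, q2}
read y: {q0, q2}
read x: {q0, q1}
read x: {q1, q2}
read x: {q0, q1, q2}
read y: {q0, q2}
read y: {q0, q2}
Reachable ∩ accepting = {} — empty.

rejected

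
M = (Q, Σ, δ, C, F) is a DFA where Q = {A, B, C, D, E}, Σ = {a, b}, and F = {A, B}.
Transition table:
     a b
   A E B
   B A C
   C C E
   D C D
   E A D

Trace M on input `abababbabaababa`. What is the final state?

A

C --a--> C
C --b--> E
E --a--> A
A --b--> B
B --a--> A
A --b--> B
B --b--> C
C --a--> C
C --b--> E
E --a--> A
A --a--> E
E --b--> D
D --a--> C
C --b--> E
E --a--> A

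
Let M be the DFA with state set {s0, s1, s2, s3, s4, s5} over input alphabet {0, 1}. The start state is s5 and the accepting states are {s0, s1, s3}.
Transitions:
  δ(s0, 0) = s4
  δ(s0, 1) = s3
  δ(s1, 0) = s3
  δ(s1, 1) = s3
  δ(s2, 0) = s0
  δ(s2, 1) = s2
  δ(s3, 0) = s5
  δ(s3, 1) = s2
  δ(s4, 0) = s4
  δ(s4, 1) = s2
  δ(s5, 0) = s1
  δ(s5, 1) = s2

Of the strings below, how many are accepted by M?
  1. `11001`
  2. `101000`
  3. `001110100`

`11001`: rejected
`101000`: accepted
`001110100`: accepted

2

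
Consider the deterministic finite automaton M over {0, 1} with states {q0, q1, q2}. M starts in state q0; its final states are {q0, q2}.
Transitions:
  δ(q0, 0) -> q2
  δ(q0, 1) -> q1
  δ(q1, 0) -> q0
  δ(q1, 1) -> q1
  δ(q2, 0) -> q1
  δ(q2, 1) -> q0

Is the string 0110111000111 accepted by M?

q0 --0--> q2
q2 --1--> q0
q0 --1--> q1
q1 --0--> q0
q0 --1--> q1
q1 --1--> q1
q1 --1--> q1
q1 --0--> q0
q0 --0--> q2
q2 --0--> q1
q1 --1--> q1
q1 --1--> q1
q1 --1--> q1
End in state q1, which is not an accepting state.

rejected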